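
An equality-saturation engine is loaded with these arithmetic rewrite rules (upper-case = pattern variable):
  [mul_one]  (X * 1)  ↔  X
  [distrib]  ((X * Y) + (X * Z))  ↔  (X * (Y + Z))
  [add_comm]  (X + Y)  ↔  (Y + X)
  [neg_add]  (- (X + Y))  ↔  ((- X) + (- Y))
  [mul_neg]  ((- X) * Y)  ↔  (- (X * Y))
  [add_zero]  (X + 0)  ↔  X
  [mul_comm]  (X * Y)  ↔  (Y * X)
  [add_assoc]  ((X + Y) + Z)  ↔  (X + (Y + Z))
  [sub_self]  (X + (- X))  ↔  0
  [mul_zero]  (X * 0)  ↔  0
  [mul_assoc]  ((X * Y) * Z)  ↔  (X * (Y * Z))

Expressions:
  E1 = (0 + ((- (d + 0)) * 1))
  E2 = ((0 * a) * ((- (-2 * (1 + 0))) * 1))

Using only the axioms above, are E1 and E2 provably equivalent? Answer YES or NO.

NO

The axioms are sound identities: if E1 ↔* E2 then E1 and E2 evaluate identically under any assignment.
Under a=0, d=1: E1 evaluates to -1, E2 to 0. Distinct ⇒ no rewrite sequence connects them.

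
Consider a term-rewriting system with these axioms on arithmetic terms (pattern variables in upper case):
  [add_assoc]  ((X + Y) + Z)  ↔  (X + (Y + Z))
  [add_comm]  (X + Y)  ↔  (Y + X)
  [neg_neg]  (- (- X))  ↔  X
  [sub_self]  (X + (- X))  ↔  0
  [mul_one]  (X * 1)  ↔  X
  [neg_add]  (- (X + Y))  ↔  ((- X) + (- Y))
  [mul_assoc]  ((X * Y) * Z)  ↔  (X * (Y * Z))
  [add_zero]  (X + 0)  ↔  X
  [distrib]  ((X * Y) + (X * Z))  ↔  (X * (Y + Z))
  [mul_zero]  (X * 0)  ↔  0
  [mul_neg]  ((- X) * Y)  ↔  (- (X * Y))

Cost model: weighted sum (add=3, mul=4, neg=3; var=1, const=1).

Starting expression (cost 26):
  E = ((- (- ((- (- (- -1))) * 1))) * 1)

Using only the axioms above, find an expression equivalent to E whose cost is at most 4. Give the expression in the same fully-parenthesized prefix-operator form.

(1) (- (- (- -1)))  =[neg_neg →]=  (- -1)    ⊢ ((- (- ((- -1) * 1))) * 1)
(2) ((- -1) * 1)  =[mul_one →]=  (- -1)    ⊢ ((- (- (- -1))) * 1)
(3) (- (- (- -1)))  =[neg_neg →]=  (- -1)    ⊢ ((- -1) * 1)
(4) ((- -1) * 1)  =[mul_one →]=  (- -1)    ⊢ cost 4, within 4

(- -1)   [cost 4]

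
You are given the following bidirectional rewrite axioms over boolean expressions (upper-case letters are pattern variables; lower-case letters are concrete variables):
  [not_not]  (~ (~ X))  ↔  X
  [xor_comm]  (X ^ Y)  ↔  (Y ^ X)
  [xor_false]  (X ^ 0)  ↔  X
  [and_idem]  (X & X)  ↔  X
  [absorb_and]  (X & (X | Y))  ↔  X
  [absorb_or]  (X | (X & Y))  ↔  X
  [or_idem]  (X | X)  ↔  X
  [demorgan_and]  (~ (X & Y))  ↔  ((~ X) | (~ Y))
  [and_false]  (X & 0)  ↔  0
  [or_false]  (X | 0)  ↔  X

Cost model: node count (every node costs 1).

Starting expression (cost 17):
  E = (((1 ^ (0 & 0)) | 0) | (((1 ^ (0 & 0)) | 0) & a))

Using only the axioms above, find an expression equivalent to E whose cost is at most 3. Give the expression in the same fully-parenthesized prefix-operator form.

(1) (((1 ^ (0 & 0)) | 0) | (((1 ^ (0 & 0)) | 0) & a))  =[absorb_or →]=  ((1 ^ (0 & 0)) | 0)
(2) (0 & 0)  =[and_idem →]=  0    ⊢ ((1 ^ 0) | 0)
(3) (1 ^ 0)  =[xor_false →]=  1    ⊢ cost 3, within 3

(1 | 0)   [cost 3]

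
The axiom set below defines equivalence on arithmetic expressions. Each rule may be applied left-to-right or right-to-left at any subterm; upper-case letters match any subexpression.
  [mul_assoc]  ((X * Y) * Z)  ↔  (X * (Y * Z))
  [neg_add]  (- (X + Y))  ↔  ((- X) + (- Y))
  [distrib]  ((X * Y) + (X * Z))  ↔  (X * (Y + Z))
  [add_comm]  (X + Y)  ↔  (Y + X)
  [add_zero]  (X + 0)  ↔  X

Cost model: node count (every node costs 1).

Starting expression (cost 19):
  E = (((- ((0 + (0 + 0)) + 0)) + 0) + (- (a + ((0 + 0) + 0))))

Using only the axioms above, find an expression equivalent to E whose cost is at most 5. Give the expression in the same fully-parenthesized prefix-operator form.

((- 0) + (- a))   [cost 5]

step 1: add_zero (→) rewrites ((0 + (0 + 0)) + 0) into (0 + (0 + 0)), now (((- (0 + (0 + 0))) + 0) + (- (a + ((0 + 0) + 0))))
step 2: add_zero (→) rewrites (0 + 0) into 0, now (((- (0 + 0)) + 0) + (- (a + ((0 + 0) + 0))))
step 3: add_zero (→) rewrites ((- (0 + 0)) + 0) into (- (0 + 0)), now ((- (0 + 0)) + (- (a + ((0 + 0) + 0))))
step 4: add_zero (→) rewrites (0 + 0) into 0, now ((- (0 + 0)) + (- (a + (0 + 0))))
step 5: add_zero (→) rewrites (0 + 0) into 0, now ((- (0 + 0)) + (- (a + 0)))
step 6: add_zero (→) rewrites (0 + 0) into 0, now ((- 0) + (- (a + 0)))
step 7: add_zero (→) rewrites (a + 0) into a, reaching cost 5 (bound 5)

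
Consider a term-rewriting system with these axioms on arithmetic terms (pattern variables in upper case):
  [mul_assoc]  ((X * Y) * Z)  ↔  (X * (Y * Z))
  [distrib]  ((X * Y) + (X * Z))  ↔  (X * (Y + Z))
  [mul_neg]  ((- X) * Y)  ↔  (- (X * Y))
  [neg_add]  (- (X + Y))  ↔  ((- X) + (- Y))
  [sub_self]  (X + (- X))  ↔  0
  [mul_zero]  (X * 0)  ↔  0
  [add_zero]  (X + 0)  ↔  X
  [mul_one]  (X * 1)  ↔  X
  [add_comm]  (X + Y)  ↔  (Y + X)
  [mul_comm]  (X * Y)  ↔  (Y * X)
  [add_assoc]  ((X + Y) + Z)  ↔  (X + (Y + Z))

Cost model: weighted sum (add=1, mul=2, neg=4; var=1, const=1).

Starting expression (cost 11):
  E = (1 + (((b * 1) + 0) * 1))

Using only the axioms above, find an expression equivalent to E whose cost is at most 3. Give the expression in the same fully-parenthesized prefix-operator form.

1. [mul_one →] (b * 1)  →  b;  E = (1 + ((b + 0) * 1))
2. [add_zero →] (b + 0)  →  b;  E = (1 + (b * 1))
3. [mul_one →] (b * 1)  →  b;  cost 3 ≤ 3, done

(1 + b)   [cost 3]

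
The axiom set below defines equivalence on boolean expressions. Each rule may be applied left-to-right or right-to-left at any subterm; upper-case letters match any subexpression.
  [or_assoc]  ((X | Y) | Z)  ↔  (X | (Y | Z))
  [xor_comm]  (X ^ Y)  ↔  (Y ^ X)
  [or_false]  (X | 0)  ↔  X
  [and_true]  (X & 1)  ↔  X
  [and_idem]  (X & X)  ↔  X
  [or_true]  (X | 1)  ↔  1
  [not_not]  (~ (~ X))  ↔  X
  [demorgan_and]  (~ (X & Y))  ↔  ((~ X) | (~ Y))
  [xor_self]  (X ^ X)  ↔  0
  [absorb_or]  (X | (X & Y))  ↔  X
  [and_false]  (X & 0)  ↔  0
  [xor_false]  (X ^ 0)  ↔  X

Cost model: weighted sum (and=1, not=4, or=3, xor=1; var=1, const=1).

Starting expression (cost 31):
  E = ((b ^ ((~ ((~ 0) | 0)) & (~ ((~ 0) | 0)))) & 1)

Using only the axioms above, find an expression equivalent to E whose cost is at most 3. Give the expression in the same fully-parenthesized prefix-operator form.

step 1: and_true (→) rewrites ((b ^ ((~ ((~ 0) | 0)) & (~ ((~ 0) | 0)))) & 1) into (b ^ ((~ ((~ 0) | 0)) & (~ ((~ 0) | 0))))
step 2: and_idem (→) rewrites ((~ ((~ 0) | 0)) & (~ ((~ 0) | 0))) into (~ ((~ 0) | 0)), now (b ^ (~ ((~ 0) | 0)))
step 3: or_false (→) rewrites ((~ 0) | 0) into (~ 0), now (b ^ (~ (~ 0)))
step 4: not_not (→) rewrites (~ (~ 0)) into 0, reaching cost 3 (bound 3)

(b ^ 0)   [cost 3]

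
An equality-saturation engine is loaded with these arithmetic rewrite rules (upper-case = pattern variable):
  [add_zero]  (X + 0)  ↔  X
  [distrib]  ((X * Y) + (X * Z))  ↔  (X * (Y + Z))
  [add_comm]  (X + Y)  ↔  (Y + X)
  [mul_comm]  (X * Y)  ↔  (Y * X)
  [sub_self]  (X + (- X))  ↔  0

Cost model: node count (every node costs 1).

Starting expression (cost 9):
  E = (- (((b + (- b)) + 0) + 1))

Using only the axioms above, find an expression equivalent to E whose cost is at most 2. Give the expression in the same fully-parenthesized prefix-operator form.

step 1: sub_self (→) rewrites (b + (- b)) into 0, now (- ((0 + 0) + 1))
step 2: add_comm (→) rewrites ((0 + 0) + 1) into (1 + (0 + 0)), now (- (1 + (0 + 0)))
step 3: add_zero (→) rewrites (0 + 0) into 0, now (- (1 + 0))
step 4: add_zero (→) rewrites (1 + 0) into 1, reaching cost 2 (bound 2)

(- 1)   [cost 2]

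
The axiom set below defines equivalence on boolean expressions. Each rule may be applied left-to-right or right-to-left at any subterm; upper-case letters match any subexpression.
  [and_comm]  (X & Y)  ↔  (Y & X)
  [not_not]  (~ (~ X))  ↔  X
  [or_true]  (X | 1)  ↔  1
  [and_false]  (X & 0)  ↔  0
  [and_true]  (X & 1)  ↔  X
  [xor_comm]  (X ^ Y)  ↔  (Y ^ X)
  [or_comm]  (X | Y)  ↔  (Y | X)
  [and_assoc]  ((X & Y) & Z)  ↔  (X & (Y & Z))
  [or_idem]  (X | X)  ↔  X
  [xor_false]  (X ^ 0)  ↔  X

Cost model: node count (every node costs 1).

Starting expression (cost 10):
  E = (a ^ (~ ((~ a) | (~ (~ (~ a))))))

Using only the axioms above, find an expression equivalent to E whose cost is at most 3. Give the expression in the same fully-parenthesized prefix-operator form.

(1) (~ (~ a))  =[not_not →]=  a    ⊢ (a ^ (~ ((~ a) | (~ a))))
(2) ((~ a) | (~ a))  =[or_idem →]=  (~ a)    ⊢ (a ^ (~ (~ a)))
(3) (~ (~ a))  =[not_not →]=  a    ⊢ cost 3, within 3

(a ^ a)   [cost 3]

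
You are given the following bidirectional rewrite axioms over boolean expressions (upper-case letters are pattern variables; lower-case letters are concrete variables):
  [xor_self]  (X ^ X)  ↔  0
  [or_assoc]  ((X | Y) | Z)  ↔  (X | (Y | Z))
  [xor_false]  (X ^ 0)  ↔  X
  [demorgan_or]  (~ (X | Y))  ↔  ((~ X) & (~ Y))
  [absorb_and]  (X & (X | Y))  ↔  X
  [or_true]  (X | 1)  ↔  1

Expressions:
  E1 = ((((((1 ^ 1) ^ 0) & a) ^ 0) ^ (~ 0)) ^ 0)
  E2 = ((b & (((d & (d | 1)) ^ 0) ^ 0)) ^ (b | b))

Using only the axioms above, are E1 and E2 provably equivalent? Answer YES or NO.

NO

Every axiom is a valid identity, so a rewrite proof would force E1 and E2 to agree under every assignment.
At a=0, b=0, d=0: E1 = 1 but E2 = 0; they differ, so no derivation exists.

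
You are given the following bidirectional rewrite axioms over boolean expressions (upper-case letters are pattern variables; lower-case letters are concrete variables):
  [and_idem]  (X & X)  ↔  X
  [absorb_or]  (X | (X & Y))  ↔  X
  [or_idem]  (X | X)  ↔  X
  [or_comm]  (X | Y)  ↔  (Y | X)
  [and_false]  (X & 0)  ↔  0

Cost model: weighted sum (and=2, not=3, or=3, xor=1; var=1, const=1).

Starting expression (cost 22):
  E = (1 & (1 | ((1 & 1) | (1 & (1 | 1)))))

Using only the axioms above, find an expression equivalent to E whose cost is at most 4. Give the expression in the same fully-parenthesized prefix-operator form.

(1) (1 | 1)  =[or_idem →]=  1    ⊢ (1 & (1 | ((1 & 1) | (1 & 1))))
(2) ((1 & 1) | (1 & 1))  =[or_idem →]=  (1 & 1)    ⊢ (1 & (1 | (1 & 1)))
(3) (1 | (1 & 1))  =[absorb_or →]=  1    ⊢ cost 4, within 4

(1 & 1)   [cost 4]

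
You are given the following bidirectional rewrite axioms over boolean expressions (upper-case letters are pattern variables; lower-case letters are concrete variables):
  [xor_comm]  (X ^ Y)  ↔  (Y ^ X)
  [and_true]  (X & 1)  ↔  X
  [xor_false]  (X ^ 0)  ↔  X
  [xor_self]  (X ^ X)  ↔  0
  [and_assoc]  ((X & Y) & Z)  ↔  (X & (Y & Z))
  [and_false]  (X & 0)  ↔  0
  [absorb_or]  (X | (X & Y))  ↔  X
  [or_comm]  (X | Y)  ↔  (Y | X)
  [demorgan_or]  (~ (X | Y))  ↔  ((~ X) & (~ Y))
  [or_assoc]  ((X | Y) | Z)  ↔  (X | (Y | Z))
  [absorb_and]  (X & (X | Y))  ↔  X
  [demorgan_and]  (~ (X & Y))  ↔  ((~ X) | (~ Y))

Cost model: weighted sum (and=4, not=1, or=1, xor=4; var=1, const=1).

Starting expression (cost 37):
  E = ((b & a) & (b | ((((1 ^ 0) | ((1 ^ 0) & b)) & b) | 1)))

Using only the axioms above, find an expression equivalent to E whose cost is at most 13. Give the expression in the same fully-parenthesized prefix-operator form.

(1) ((1 ^ 0) | ((1 ^ 0) & b))  =[absorb_or →]=  (1 ^ 0)    ⊢ ((b & a) & (b | (((1 ^ 0) & b) | 1)))
(2) (b | (((1 ^ 0) & b) | 1))  =[or_comm →]=  ((((1 ^ 0) & b) | 1) | b)    ⊢ ((b & a) & ((((1 ^ 0) & b) | 1) | b))
(3) (((1 ^ 0) & b) | 1)  =[or_comm →]=  (1 | ((1 ^ 0) & b))    ⊢ ((b & a) & ((1 | ((1 ^ 0) & b)) | b))
(4) (1 ^ 0)  =[xor_false →]=  1    ⊢ ((b & a) & ((1 | (1 & b)) | b))
(5) (1 | (1 & b))  =[absorb_or →]=  1    ⊢ cost 13, within 13

((b & a) & (1 | b))   [cost 13]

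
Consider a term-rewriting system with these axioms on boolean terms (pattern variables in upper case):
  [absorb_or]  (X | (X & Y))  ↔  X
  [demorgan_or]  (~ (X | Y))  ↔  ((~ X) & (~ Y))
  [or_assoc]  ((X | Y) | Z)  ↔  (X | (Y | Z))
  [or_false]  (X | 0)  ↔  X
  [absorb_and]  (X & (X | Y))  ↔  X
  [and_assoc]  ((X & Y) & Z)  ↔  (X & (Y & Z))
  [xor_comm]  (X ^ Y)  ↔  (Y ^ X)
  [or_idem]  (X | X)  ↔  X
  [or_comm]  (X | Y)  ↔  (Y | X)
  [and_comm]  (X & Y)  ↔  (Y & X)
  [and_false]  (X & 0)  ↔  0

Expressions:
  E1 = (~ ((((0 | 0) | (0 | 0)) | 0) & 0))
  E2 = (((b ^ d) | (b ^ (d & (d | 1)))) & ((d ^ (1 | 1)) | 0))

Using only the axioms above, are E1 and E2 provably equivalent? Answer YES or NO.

NO

All listed rules preserve value, hence provable equivalence implies equal values everywhere; look for a separating assignment.
b=0, d=0 gives E1 ↦ 1, E2 ↦ 0; values differ ⇒ not provably equivalent.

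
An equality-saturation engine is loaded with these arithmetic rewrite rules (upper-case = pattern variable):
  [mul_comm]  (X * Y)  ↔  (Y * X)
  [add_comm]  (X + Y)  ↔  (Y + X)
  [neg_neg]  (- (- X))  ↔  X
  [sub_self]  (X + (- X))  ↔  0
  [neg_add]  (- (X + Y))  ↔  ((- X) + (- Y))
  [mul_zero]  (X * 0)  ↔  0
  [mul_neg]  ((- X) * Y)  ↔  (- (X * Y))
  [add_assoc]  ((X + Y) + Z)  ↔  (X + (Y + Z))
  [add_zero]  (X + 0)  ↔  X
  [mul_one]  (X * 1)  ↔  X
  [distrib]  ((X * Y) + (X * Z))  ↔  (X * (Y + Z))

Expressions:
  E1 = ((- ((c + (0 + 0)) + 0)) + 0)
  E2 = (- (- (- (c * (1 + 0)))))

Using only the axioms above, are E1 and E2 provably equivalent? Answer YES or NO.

YES

1. [add_zero →] (0 + 0)  →  0;  E1 = ((- ((c + 0) + 0)) + 0)
2. [add_zero →] ((- ((c + 0) + 0)) + 0)  →  (- ((c + 0) + 0))
3. [add_zero →] ((c + 0) + 0)  →  (c + 0);  E1 = (- (c + 0))
4. [add_zero →] (c + 0)  →  c;  E1 = (- c)
5. [neg_neg ←] (- c)  →  (- (- (- c)))
6. [mul_one ←] c  →  (c * 1);  E1 = (- (- (- (c * 1))))
7. [add_zero ←] 1  →  (1 + 0);  this is E2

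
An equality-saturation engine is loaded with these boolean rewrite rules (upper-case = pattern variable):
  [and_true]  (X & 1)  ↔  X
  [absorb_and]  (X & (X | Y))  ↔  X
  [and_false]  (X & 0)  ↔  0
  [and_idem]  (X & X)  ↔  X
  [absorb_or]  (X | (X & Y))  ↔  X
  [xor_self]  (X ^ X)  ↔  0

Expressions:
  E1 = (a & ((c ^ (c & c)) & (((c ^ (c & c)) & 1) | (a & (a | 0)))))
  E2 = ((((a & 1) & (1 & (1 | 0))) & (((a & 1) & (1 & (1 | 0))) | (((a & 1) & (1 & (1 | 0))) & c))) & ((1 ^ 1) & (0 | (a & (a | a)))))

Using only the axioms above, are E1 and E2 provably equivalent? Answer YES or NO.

(1) (c & c)  =[and_idem →]=  c    ⊢ (a & ((c ^ (c & c)) & (((c ^ c) & 1) | (a & (a | 0)))))
(2) (c & c)  =[and_idem →]=  c    ⊢ (a & ((c ^ c) & (((c ^ c) & 1) | (a & (a | 0)))))
(3) ((c ^ c) & 1)  =[and_true →]=  (c ^ c)    ⊢ (a & ((c ^ c) & ((c ^ c) | (a & (a | 0)))))
(4) (a & (a | 0))  =[absorb_and →]=  a    ⊢ (a & ((c ^ c) & ((c ^ c) | a)))
(5) ((c ^ c) & ((c ^ c) | a))  =[absorb_and →]=  (c ^ c)    ⊢ (a & (c ^ c))
(6) (c ^ c)  =[xor_self →]=  0    ⊢ (a & 0)
(7) a  =[and_true ←]=  (a & 1)    ⊢ ((a & 1) & 0)
(8) 1  =[absorb_and ←]=  (1 & (1 | 0))    ⊢ ((a & (1 & (1 | 0))) & 0)
(9) a  =[and_true ←]=  (a & 1)    ⊢ (((a & 1) & (1 & (1 | 0))) & 0)
(10) 0  =[absorb_and ←]=  (0 & (0 | a))    ⊢ (((a & 1) & (1 & (1 | 0))) & (0 & (0 | a)))
(11) a  =[absorb_and ←]=  (a & (a | a))    ⊢ (((a & 1) & (1 & (1 | 0))) & (0 & (0 | (a & (a | a)))))
(12) ((a & 1) & (1 & (1 | 0)))  =[and_idem ←]=  (((a & 1) & (1 & (1 | 0))) & ((a & 1) & (1 & (1 | 0))))    ⊢ ((((a & 1) & (1 & (1 | 0))) & ((a & 1) & (1 & (1 | 0)))) & (0 & (0 | (a & (a | a)))))
(13) 0  =[xor_self ←]=  (1 ^ 1)    ⊢ ((((a & 1) & (1 & (1 | 0))) & ((a & 1) & (1 & (1 | 0)))) & ((1 ^ 1) & (0 | (a & (a | a)))))
(14) ((a & 1) & (1 & (1 | 0)))  =[absorb_or ←]=  (((a & 1) & (1 & (1 | 0))) | (((a & 1) & (1 & (1 | 0))) & c))    ⊢ E2

YES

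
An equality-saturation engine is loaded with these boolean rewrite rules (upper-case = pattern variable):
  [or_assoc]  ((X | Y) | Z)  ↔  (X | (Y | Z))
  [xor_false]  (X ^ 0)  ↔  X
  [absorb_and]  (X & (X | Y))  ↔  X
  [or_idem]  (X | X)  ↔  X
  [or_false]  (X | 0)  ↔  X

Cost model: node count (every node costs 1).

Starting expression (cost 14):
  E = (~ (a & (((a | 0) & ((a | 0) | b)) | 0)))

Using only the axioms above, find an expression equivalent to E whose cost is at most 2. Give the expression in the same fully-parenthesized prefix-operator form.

(~ a)   [cost 2]

step 1: absorb_and (→) rewrites ((a | 0) & ((a | 0) | b)) into (a | 0), now (~ (a & ((a | 0) | 0)))
step 2: or_false (→) rewrites (a | 0) into a, now (~ (a & (a | 0)))
step 3: absorb_and (→) rewrites (a & (a | 0)) into a, reaching cost 2 (bound 2)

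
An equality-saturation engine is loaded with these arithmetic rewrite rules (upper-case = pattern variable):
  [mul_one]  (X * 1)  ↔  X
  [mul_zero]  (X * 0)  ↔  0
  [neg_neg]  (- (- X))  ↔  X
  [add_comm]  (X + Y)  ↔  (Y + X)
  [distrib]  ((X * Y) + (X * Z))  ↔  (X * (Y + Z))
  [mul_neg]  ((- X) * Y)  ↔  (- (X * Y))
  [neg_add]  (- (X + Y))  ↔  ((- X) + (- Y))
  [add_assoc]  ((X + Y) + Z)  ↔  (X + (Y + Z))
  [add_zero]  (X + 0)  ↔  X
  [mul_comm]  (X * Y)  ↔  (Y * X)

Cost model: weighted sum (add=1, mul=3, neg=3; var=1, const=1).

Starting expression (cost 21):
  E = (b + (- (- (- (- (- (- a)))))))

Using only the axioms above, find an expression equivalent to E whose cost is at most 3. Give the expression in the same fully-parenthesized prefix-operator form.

1. [neg_neg →] (- (- (- a)))  →  (- a);  E = (b + (- (- (- (- a)))))
2. [neg_neg →] (- (- (- a)))  →  (- a);  E = (b + (- (- a)))
3. [neg_neg →] (- (- a))  →  a;  cost 3 ≤ 3, done

(b + a)   [cost 3]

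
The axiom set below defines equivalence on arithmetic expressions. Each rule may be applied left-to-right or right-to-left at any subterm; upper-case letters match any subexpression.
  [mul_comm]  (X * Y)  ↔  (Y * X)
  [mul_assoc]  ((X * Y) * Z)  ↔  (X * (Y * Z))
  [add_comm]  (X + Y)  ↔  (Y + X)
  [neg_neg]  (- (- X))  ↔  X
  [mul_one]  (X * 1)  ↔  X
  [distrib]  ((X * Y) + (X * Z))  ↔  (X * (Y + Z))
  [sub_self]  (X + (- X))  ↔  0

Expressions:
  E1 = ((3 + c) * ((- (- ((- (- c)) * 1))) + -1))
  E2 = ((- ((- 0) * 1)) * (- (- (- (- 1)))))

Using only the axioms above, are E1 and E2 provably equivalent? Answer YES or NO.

Every axiom is a valid identity, so a rewrite proof would force E1 and E2 to agree under every assignment.
At c=0: E1 = -3 but E2 = 0; they differ, so no derivation exists.

NO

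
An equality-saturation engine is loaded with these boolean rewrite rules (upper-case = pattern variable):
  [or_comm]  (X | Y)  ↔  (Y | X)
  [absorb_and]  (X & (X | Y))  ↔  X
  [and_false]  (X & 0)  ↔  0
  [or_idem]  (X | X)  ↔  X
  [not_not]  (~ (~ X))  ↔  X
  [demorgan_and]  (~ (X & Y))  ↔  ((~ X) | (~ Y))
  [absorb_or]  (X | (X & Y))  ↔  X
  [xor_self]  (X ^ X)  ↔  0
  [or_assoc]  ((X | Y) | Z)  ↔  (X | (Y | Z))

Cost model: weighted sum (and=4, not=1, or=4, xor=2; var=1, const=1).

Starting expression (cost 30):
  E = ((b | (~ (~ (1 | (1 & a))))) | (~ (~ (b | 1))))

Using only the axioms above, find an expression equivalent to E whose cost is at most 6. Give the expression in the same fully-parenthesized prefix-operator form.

(1) (~ (~ (1 | (1 & a))))  =[not_not →]=  (1 | (1 & a))    ⊢ ((b | (1 | (1 & a))) | (~ (~ (b | 1))))
(2) (~ (~ (b | 1)))  =[not_not →]=  (b | 1)    ⊢ ((b | (1 | (1 & a))) | (b | 1))
(3) (1 | (1 & a))  =[absorb_or →]=  1    ⊢ ((b | 1) | (b | 1))
(4) ((b | 1) | (b | 1))  =[or_idem →]=  (b | 1)    ⊢ cost 6, within 6

(b | 1)   [cost 6]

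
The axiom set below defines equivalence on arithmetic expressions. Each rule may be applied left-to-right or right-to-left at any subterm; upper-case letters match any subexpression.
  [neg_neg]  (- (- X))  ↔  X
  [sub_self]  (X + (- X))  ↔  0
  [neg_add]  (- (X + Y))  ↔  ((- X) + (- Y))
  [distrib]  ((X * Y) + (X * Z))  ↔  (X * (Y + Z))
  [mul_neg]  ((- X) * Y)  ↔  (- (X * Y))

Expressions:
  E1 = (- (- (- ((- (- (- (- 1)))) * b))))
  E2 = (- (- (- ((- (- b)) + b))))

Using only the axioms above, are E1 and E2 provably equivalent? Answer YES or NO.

All listed rules preserve value, hence provable equivalence implies equal values everywhere; look for a separating assignment.
b=1 gives E1 ↦ -1, E2 ↦ -2; values differ ⇒ not provably equivalent.

NO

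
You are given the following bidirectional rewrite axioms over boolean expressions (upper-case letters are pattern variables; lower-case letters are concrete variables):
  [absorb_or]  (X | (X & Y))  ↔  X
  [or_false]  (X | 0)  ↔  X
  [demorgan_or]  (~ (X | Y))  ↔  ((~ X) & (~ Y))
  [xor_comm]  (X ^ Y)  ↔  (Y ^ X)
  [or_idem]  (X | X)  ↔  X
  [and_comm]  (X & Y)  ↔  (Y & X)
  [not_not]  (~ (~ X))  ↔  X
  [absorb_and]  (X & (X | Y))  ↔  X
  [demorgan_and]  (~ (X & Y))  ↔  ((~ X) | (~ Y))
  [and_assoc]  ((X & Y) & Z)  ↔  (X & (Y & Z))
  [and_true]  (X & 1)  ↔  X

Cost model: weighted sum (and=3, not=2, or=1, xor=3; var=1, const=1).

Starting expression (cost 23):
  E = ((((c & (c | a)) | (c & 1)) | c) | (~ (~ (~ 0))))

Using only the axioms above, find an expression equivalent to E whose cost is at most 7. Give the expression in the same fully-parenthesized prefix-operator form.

((c | c) | (~ 0))   [cost 7]

1. [absorb_and →] (c & (c | a))  →  c;  E = (((c | (c & 1)) | c) | (~ (~ (~ 0))))
2. [and_true →] (c & 1)  →  c;  E = (((c | c) | c) | (~ (~ (~ 0))))
3. [or_idem →] (c | c)  →  c;  E = ((c | c) | (~ (~ (~ 0))))
4. [not_not →] (~ (~ 0))  →  0;  cost 7 ≤ 7, done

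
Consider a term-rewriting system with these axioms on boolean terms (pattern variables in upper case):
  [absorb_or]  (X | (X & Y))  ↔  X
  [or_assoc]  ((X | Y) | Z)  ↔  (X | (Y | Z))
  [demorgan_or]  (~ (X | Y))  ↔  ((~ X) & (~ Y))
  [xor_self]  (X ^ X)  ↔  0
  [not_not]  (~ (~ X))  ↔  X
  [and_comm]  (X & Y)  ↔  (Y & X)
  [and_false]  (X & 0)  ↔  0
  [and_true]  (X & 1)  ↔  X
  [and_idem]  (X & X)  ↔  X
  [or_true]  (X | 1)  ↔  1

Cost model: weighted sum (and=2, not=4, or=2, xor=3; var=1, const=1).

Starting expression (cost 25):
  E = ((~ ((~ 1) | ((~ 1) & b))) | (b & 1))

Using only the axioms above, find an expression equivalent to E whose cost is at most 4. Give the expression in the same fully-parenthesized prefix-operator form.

1. [absorb_or →] ((~ 1) | ((~ 1) & b))  →  (~ 1);  E = ((~ (~ 1)) | (b & 1))
2. [not_not →] (~ (~ 1))  →  1;  E = (1 | (b & 1))
3. [and_true →] (b & 1)  →  b;  cost 4 ≤ 4, done

(1 | b)   [cost 4]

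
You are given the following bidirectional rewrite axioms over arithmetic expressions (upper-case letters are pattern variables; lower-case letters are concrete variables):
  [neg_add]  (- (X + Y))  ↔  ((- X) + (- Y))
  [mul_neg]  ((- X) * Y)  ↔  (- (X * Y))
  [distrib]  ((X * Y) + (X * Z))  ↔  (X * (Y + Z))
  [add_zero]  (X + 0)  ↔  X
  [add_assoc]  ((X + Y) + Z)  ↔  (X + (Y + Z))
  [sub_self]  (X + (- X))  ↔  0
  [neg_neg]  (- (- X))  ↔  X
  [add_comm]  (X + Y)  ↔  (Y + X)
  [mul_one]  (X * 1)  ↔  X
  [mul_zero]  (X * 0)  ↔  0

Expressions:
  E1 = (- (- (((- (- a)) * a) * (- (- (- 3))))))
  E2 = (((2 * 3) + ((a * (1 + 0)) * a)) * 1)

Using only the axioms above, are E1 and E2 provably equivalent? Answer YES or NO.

NO

The axioms are sound identities: if E1 ↔* E2 then E1 and E2 evaluate identically under any assignment.
Under a=0: E1 evaluates to 0, E2 to 6. Distinct ⇒ no rewrite sequence connects them.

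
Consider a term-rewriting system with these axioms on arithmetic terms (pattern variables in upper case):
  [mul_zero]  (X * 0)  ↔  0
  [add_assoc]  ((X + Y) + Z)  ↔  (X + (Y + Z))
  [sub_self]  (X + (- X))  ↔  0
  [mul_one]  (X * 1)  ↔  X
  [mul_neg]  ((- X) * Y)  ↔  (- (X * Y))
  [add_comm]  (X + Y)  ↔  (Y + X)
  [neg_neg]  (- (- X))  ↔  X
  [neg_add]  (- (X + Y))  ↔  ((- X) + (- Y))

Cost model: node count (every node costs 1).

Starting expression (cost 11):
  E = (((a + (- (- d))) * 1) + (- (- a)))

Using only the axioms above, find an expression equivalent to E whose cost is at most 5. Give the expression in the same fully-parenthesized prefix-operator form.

step 1: mul_one (→) rewrites ((a + (- (- d))) * 1) into (a + (- (- d))), now ((a + (- (- d))) + (- (- a)))
step 2: neg_neg (→) rewrites (- (- d)) into d, now ((a + d) + (- (- a)))
step 3: neg_neg (→) rewrites (- (- a)) into a, reaching cost 5 (bound 5)

((a + d) + a)   [cost 5]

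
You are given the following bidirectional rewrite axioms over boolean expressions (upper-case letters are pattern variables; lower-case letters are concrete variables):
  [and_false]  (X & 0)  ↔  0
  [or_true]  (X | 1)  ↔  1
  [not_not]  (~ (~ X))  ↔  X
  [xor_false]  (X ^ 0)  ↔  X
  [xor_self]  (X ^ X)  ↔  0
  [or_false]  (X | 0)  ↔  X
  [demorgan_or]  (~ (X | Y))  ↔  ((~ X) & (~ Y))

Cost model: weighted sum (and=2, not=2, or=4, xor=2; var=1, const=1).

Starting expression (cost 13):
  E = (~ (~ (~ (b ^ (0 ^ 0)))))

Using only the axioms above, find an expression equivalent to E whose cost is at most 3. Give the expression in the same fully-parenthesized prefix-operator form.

(~ b)   [cost 3]

(1) (0 ^ 0)  =[xor_false →]=  0    ⊢ (~ (~ (~ (b ^ 0))))
(2) (b ^ 0)  =[xor_false →]=  b    ⊢ (~ (~ (~ b)))
(3) (~ (~ b))  =[not_not →]=  b    ⊢ cost 3, within 3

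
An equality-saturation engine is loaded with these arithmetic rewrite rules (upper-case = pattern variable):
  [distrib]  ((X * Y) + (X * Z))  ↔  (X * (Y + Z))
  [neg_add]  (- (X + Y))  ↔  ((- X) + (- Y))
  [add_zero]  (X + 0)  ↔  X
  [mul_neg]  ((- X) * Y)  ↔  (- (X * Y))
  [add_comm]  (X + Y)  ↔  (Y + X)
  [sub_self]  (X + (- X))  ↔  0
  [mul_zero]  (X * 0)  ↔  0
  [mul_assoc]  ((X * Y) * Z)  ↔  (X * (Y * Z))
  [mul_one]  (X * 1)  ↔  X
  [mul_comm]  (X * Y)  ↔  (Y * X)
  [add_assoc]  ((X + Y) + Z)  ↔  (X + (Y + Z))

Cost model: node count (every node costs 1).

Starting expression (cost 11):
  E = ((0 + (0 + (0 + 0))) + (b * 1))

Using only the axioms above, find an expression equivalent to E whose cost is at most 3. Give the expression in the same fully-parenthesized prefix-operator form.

(0 + b)   [cost 3]

step 1: add_zero (→) rewrites (0 + 0) into 0, now ((0 + (0 + 0)) + (b * 1))
step 2: add_zero (→) rewrites (0 + 0) into 0, now ((0 + 0) + (b * 1))
step 3: mul_one (→) rewrites (b * 1) into b, now ((0 + 0) + b)
step 4: add_zero (→) rewrites (0 + 0) into 0, reaching cost 3 (bound 3)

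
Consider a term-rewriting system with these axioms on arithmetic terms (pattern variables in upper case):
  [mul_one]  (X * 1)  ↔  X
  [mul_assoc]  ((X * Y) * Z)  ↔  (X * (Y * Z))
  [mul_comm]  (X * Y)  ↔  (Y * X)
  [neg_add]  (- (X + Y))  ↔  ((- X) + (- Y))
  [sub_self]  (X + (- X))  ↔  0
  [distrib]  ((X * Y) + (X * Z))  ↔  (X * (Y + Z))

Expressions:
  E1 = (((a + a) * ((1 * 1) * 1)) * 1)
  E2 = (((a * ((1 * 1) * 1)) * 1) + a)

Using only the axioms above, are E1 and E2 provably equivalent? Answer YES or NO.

YES

1. [mul_one →] ((1 * 1) * 1)  →  (1 * 1);  E1 = (((a + a) * (1 * 1)) * 1)
2. [mul_one →] (1 * 1)  →  1;  E1 = (((a + a) * 1) * 1)
3. [mul_one →] (((a + a) * 1) * 1)  →  ((a + a) * 1)
4. [mul_one →] ((a + a) * 1)  →  (a + a)
5. [mul_one ←] a  →  (a * 1);  E1 = ((a * 1) + a)
6. [mul_one ←] (a * 1)  →  ((a * 1) * 1);  E1 = (((a * 1) * 1) + a)
7. [mul_one ←] 1  →  (1 * 1);  E1 = (((a * (1 * 1)) * 1) + a)
8. [mul_one ←] 1  →  (1 * 1);  this is E2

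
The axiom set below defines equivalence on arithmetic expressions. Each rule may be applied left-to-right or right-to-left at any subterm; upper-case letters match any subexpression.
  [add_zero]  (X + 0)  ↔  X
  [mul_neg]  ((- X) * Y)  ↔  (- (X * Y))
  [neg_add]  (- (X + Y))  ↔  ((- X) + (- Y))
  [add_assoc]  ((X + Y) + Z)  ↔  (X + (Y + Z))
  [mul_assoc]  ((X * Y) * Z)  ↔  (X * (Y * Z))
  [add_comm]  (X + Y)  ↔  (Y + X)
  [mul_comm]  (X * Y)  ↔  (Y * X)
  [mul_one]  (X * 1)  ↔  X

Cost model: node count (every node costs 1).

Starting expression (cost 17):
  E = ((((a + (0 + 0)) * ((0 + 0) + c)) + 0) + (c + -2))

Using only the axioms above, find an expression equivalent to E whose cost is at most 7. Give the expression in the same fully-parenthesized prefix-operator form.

step 1: add_zero (→) rewrites (((a + (0 + 0)) * ((0 + 0) + c)) + 0) into ((a + (0 + 0)) * ((0 + 0) + c)), now (((a + (0 + 0)) * ((0 + 0) + c)) + (c + -2))
step 2: add_zero (→) rewrites (0 + 0) into 0, now (((a + 0) * ((0 + 0) + c)) + (c + -2))
step 3: mul_comm (→) rewrites ((a + 0) * ((0 + 0) + c)) into (((0 + 0) + c) * (a + 0)), now ((((0 + 0) + c) * (a + 0)) + (c + -2))
step 4: add_comm (→) rewrites ((0 + 0) + c) into (c + (0 + 0)), now (((c + (0 + 0)) * (a + 0)) + (c + -2))
step 5: add_zero (→) rewrites (a + 0) into a, now (((c + (0 + 0)) * a) + (c + -2))
step 6: add_zero (→) rewrites (0 + 0) into 0, now (((c + 0) * a) + (c + -2))
step 7: add_zero (→) rewrites (c + 0) into c, reaching cost 7 (bound 7)

((c * a) + (c + -2))   [cost 7]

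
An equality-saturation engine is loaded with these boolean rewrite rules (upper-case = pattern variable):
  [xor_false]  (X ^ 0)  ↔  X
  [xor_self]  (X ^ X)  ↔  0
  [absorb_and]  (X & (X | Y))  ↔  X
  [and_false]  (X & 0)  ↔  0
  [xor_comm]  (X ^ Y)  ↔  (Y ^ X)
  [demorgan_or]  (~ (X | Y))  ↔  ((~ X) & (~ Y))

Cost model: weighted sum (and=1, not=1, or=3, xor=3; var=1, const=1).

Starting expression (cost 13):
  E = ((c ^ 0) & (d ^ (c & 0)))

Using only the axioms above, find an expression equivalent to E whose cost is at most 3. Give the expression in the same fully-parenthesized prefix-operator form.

step 1: and_false (→) rewrites (c & 0) into 0, now ((c ^ 0) & (d ^ 0))
step 2: xor_false (→) rewrites (c ^ 0) into c, now (c & (d ^ 0))
step 3: xor_false (→) rewrites (d ^ 0) into d, reaching cost 3 (bound 3)

(c & d)   [cost 3]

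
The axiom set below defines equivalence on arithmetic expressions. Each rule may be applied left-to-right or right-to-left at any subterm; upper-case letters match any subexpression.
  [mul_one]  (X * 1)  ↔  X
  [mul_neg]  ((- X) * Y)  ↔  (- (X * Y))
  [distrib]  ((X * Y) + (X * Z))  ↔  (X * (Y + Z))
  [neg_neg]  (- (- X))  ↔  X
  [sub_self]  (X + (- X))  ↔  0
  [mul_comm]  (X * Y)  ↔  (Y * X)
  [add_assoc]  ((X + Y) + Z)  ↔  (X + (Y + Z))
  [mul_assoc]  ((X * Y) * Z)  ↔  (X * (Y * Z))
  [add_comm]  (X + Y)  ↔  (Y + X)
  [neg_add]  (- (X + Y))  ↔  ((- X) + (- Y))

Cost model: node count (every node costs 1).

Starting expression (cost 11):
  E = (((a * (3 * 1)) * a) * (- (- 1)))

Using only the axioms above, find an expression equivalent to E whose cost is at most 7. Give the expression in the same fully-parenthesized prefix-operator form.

(((a * 3) * a) * 1)   [cost 7]

step 1: mul_one (→) rewrites (3 * 1) into 3, now (((a * 3) * a) * (- (- 1)))
step 2: neg_neg (→) rewrites (- (- 1)) into 1, reaching cost 7 (bound 7)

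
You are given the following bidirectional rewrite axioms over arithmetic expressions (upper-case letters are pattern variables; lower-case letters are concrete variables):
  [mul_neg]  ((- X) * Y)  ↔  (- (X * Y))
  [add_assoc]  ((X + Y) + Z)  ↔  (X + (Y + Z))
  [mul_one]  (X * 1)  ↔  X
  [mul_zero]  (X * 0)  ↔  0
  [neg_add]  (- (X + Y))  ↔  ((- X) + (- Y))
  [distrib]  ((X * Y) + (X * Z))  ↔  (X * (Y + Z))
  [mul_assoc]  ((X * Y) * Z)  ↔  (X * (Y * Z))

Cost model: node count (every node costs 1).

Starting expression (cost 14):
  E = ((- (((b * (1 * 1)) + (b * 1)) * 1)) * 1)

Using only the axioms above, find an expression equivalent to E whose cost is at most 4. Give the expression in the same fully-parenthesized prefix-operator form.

(- (b + b))   [cost 4]

step 1: mul_one (→) rewrites (1 * 1) into 1, now ((- (((b * 1) + (b * 1)) * 1)) * 1)
step 2: mul_one (→) rewrites ((- (((b * 1) + (b * 1)) * 1)) * 1) into (- (((b * 1) + (b * 1)) * 1))
step 3: mul_one (→) rewrites (b * 1) into b, now (- ((b + (b * 1)) * 1))
step 4: mul_one (→) rewrites ((b + (b * 1)) * 1) into (b + (b * 1)), now (- (b + (b * 1)))
step 5: mul_one (→) rewrites (b * 1) into b, reaching cost 4 (bound 4)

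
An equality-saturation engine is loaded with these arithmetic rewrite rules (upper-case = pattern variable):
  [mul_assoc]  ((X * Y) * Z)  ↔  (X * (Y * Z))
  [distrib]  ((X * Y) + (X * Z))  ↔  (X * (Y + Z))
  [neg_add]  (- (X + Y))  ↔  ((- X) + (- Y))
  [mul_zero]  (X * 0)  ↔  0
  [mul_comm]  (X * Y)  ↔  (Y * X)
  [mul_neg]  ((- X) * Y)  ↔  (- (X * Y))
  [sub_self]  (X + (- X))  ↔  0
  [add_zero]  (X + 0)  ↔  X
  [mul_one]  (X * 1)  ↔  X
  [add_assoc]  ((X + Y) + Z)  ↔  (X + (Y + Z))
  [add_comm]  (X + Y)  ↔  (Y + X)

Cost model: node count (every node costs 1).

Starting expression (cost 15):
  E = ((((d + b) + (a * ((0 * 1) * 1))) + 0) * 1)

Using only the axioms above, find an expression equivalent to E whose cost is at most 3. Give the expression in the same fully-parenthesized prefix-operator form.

1. [mul_one →] (0 * 1)  →  0;  E = ((((d + b) + (a * (0 * 1))) + 0) * 1)
2. [mul_one →] (0 * 1)  →  0;  E = ((((d + b) + (a * 0)) + 0) * 1)
3. [mul_zero →] (a * 0)  →  0;  E = ((((d + b) + 0) + 0) * 1)
4. [add_zero →] ((d + b) + 0)  →  (d + b);  E = (((d + b) + 0) * 1)
5. [mul_one →] (((d + b) + 0) * 1)  →  ((d + b) + 0)
6. [add_assoc →] ((d + b) + 0)  →  (d + (b + 0))
7. [add_zero →] (b + 0)  →  b;  cost 3 ≤ 3, done

(d + b)   [cost 3]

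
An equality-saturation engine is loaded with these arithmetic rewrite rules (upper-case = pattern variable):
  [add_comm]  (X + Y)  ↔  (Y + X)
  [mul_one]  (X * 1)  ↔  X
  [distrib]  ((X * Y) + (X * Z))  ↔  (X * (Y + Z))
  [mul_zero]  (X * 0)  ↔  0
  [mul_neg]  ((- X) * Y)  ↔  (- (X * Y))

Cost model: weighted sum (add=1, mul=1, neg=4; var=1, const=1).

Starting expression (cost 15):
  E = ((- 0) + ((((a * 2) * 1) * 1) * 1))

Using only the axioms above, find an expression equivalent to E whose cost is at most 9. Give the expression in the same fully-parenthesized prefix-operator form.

((- 0) + (a * 2))   [cost 9]

(1) ((a * 2) * 1)  =[mul_one →]=  (a * 2)    ⊢ ((- 0) + (((a * 2) * 1) * 1))
(2) (((a * 2) * 1) * 1)  =[mul_one →]=  ((a * 2) * 1)    ⊢ ((- 0) + ((a * 2) * 1))
(3) ((a * 2) * 1)  =[mul_one →]=  (a * 2)    ⊢ cost 9, within 9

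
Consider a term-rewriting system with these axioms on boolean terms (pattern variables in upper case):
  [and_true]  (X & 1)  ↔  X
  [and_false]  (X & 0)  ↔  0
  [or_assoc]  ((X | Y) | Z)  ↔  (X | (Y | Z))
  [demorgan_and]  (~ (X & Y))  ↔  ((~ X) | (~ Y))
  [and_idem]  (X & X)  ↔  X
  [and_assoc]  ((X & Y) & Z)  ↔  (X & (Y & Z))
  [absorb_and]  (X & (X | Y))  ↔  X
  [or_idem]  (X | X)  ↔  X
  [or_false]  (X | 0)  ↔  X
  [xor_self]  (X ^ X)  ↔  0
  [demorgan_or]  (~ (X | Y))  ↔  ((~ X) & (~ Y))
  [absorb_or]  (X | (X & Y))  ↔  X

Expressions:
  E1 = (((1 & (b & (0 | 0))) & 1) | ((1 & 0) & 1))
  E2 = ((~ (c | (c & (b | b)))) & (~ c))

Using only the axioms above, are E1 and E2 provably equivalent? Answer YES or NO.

All listed rules preserve value, hence provable equivalence implies equal values everywhere; look for a separating assignment.
b=0, c=0 gives E1 ↦ 0, E2 ↦ 1; values differ ⇒ not provably equivalent.

NO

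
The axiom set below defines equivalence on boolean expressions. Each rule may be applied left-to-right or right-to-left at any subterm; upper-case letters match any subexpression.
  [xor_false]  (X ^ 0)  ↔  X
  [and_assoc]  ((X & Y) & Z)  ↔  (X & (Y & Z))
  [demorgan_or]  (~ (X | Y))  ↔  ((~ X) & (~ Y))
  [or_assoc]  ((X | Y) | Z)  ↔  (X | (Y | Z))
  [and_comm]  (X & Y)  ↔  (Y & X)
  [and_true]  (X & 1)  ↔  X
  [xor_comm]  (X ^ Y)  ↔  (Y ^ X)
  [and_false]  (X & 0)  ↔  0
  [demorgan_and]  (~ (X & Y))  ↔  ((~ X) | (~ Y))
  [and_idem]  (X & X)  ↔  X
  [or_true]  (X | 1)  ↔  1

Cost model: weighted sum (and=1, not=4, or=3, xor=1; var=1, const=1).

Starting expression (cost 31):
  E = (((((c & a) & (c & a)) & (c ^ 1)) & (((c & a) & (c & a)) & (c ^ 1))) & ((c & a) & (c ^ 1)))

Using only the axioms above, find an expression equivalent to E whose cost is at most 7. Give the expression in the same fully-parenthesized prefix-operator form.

((c & a) & (c ^ 1))   [cost 7]

step 1: and_idem (→) rewrites ((((c & a) & (c & a)) & (c ^ 1)) & (((c & a) & (c & a)) & (c ^ 1))) into (((c & a) & (c & a)) & (c ^ 1)), now ((((c & a) & (c & a)) & (c ^ 1)) & ((c & a) & (c ^ 1)))
step 2: and_idem (→) rewrites ((c & a) & (c & a)) into (c & a), now (((c & a) & (c ^ 1)) & ((c & a) & (c ^ 1)))
step 3: and_idem (→) rewrites (((c & a) & (c ^ 1)) & ((c & a) & (c ^ 1))) into ((c & a) & (c ^ 1)), reaching cost 7 (bound 7)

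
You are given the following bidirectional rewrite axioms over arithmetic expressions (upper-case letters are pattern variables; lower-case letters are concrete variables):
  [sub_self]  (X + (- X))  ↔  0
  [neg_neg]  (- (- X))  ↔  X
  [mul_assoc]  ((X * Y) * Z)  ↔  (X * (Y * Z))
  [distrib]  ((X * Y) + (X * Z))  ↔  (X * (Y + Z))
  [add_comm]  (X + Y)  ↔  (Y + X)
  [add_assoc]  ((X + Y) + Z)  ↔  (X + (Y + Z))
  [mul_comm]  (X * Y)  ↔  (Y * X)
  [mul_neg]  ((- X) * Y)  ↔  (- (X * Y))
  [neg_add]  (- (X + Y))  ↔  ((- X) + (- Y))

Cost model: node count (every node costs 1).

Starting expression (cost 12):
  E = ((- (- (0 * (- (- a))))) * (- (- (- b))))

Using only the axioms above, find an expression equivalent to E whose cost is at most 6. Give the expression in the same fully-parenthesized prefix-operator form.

(1) (- (- (0 * (- (- a)))))  =[neg_neg →]=  (0 * (- (- a)))    ⊢ ((0 * (- (- a))) * (- (- (- b))))
(2) (- (- a))  =[neg_neg →]=  a    ⊢ ((0 * a) * (- (- (- b))))
(3) (- (- b))  =[neg_neg →]=  b    ⊢ cost 6, within 6

((0 * a) * (- b))   [cost 6]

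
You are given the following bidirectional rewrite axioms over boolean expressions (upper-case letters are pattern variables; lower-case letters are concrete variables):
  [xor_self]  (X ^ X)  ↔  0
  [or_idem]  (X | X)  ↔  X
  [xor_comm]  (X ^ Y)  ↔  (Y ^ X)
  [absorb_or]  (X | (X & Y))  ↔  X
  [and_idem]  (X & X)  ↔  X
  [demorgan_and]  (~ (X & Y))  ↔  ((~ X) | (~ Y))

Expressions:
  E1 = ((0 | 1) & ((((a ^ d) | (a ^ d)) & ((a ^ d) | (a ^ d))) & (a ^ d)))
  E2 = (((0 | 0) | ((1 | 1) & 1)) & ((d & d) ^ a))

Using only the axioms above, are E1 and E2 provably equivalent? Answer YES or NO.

YES

(1) (((a ^ d) | (a ^ d)) & ((a ^ d) | (a ^ d)))  =[and_idem →]=  ((a ^ d) | (a ^ d))    ⊢ ((0 | 1) & (((a ^ d) | (a ^ d)) & (a ^ d)))
(2) ((a ^ d) | (a ^ d))  =[or_idem →]=  (a ^ d)    ⊢ ((0 | 1) & ((a ^ d) & (a ^ d)))
(3) ((a ^ d) & (a ^ d))  =[and_idem →]=  (a ^ d)    ⊢ ((0 | 1) & (a ^ d))
(4) d  =[and_idem ←]=  (d & d)    ⊢ ((0 | 1) & (a ^ (d & d)))
(5) 0  =[or_idem ←]=  (0 | 0)    ⊢ (((0 | 0) | 1) & (a ^ (d & d)))
(6) (a ^ (d & d))  =[xor_comm →]=  ((d & d) ^ a)    ⊢ (((0 | 0) | 1) & ((d & d) ^ a))
(7) 1  =[and_idem ←]=  (1 & 1)    ⊢ (((0 | 0) | (1 & 1)) & ((d & d) ^ a))
(8) 1  =[or_idem ←]=  (1 | 1)    ⊢ E2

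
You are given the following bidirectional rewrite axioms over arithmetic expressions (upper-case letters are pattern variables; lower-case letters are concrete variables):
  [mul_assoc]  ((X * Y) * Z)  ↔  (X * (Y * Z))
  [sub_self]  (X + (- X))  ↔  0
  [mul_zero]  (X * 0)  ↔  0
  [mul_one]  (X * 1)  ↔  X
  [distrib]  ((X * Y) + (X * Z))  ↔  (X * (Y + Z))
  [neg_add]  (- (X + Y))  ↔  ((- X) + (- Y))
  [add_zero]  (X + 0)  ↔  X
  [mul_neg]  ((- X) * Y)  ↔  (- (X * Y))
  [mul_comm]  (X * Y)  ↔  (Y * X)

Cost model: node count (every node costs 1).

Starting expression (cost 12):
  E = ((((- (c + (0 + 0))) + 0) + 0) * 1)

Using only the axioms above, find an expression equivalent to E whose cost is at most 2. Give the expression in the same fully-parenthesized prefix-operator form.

1. [add_zero →] ((- (c + (0 + 0))) + 0)  →  (- (c + (0 + 0)));  E = (((- (c + (0 + 0))) + 0) * 1)
2. [add_zero →] (0 + 0)  →  0;  E = (((- (c + 0)) + 0) * 1)
3. [add_zero →] ((- (c + 0)) + 0)  →  (- (c + 0));  E = ((- (c + 0)) * 1)
4. [mul_one →] ((- (c + 0)) * 1)  →  (- (c + 0))
5. [add_zero →] (c + 0)  →  c;  cost 2 ≤ 2, done

(- c)   [cost 2]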